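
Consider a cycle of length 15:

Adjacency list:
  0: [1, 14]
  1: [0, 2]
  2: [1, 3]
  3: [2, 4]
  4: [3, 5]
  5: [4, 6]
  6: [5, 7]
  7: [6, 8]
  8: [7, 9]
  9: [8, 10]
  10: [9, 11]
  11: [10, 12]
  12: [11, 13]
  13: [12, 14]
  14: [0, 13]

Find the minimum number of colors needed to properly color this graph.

This is an odd cycle (C_15). Odd cycles are not bipartite (any 2-coloring forces two adjacent vertices to match), and 3 colors suffice.
Chromatic number = 3.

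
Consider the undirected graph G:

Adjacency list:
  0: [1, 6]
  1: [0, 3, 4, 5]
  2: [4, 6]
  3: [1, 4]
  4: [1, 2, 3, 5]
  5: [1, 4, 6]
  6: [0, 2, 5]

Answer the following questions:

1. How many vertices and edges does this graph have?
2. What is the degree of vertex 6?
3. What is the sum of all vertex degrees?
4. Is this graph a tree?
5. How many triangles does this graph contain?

Count: 7 vertices, 10 edges.
Vertex 6 has neighbors [0, 2, 5], degree = 3.
Handshaking lemma: 2 * 10 = 20.
A tree on 7 vertices has 6 edges. This graph has 10 edges (4 extra). Not a tree.
Number of triangles = 2.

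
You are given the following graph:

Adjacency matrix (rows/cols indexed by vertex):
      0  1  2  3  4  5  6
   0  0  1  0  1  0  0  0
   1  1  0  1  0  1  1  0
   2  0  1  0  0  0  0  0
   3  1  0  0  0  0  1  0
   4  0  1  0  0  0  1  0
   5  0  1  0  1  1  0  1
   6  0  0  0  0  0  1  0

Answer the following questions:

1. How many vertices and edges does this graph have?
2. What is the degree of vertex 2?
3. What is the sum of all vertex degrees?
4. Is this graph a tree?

Count: 7 vertices, 8 edges.
Vertex 2 has neighbors [1], degree = 1.
Handshaking lemma: 2 * 8 = 16.
A tree on 7 vertices has 6 edges. This graph has 8 edges (2 extra). Not a tree.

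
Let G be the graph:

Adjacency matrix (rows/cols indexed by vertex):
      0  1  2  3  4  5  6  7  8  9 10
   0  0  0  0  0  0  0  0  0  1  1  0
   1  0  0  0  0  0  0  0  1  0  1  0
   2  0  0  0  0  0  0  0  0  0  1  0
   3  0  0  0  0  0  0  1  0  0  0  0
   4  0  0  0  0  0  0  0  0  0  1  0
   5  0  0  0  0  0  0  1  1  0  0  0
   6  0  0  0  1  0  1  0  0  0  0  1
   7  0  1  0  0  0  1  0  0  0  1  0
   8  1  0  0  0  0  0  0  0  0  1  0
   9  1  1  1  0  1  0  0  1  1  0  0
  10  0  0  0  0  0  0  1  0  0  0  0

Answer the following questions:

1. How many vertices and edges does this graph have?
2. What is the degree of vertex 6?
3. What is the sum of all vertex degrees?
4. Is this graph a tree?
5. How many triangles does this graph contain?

Count: 11 vertices, 12 edges.
Vertex 6 has neighbors [3, 5, 10], degree = 3.
Handshaking lemma: 2 * 12 = 24.
A tree on 11 vertices has 10 edges. This graph has 12 edges (2 extra). Not a tree.
Number of triangles = 2.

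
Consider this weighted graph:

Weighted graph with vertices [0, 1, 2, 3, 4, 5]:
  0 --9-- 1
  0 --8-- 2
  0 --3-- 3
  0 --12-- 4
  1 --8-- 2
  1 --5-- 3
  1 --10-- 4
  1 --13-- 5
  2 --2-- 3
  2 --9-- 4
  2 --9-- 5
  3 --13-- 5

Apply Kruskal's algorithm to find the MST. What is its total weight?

Applying Kruskal's algorithm (sort edges by weight, add if no cycle):
  Add (2,3) w=2
  Add (0,3) w=3
  Add (1,3) w=5
  Skip (0,2) w=8 (creates cycle)
  Skip (1,2) w=8 (creates cycle)
  Skip (0,1) w=9 (creates cycle)
  Add (2,5) w=9
  Add (2,4) w=9
  Skip (1,4) w=10 (creates cycle)
  Skip (0,4) w=12 (creates cycle)
  Skip (1,5) w=13 (creates cycle)
  Skip (3,5) w=13 (creates cycle)
MST weight = 28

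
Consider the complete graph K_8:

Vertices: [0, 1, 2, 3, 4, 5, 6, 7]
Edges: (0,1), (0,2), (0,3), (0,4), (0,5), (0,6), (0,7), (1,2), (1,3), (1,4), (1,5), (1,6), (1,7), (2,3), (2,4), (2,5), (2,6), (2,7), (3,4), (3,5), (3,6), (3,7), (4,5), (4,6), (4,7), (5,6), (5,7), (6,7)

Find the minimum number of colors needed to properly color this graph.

In K_8, every vertex is adjacent to every other vertex.
Each vertex needs a unique color.
Chromatic number = 8.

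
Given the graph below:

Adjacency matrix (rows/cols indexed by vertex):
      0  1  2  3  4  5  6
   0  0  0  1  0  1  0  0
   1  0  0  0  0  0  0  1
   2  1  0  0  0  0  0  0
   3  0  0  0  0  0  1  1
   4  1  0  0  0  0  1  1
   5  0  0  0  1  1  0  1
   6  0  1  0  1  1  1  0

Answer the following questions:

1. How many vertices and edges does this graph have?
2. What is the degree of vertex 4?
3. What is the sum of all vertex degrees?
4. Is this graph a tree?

Count: 7 vertices, 8 edges.
Vertex 4 has neighbors [0, 5, 6], degree = 3.
Handshaking lemma: 2 * 8 = 16.
A tree on 7 vertices has 6 edges. This graph has 8 edges (2 extra). Not a tree.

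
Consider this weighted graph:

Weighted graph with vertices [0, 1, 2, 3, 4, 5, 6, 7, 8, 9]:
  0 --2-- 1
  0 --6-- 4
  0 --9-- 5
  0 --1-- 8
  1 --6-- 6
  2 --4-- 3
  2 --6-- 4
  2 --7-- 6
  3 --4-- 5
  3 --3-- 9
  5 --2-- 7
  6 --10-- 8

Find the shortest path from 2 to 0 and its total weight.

Using Dijkstra's algorithm from vertex 2:
Shortest path: 2 -> 4 -> 0
Total weight: 6 + 6 = 12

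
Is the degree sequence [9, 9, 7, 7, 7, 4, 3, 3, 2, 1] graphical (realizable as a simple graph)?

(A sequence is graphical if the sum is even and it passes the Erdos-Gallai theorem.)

Sum of degrees = 52. Sum is even but fails Erdos-Gallai. The sequence is NOT graphical.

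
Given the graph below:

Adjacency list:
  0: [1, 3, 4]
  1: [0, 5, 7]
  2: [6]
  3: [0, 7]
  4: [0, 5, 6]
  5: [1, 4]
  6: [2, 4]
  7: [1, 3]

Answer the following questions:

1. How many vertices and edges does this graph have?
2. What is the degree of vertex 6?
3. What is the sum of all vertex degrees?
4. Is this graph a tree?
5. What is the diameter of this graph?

Count: 8 vertices, 9 edges.
Vertex 6 has neighbors [2, 4], degree = 2.
Handshaking lemma: 2 * 9 = 18.
A tree on 8 vertices has 7 edges. This graph has 9 edges (2 extra). Not a tree.
Diameter (longest shortest path) = 5.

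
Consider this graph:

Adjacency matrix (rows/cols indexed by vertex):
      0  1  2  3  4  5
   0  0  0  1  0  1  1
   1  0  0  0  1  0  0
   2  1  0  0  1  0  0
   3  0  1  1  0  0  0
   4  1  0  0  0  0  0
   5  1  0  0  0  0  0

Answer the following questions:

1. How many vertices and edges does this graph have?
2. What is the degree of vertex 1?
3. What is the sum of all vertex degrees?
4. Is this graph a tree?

Count: 6 vertices, 5 edges.
Vertex 1 has neighbors [3], degree = 1.
Handshaking lemma: 2 * 5 = 10.
A graph is a tree iff it is connected and has exactly n-1 edges. This graph is connected (all 6 vertices in one component) and has 6-1 = 5 edges. It is a tree.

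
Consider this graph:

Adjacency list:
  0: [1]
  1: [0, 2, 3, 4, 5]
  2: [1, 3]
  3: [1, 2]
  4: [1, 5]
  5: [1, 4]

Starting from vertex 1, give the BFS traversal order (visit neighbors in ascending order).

BFS from vertex 1 (neighbors processed in ascending order):
Visit order: 1, 0, 2, 3, 4, 5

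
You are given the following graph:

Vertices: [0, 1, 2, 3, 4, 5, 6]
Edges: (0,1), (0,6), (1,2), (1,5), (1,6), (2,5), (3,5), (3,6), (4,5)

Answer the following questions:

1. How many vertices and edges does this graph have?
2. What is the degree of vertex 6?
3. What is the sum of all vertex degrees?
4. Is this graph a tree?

Count: 7 vertices, 9 edges.
Vertex 6 has neighbors [0, 1, 3], degree = 3.
Handshaking lemma: 2 * 9 = 18.
A tree on 7 vertices has 6 edges. This graph has 9 edges (3 extra). Not a tree.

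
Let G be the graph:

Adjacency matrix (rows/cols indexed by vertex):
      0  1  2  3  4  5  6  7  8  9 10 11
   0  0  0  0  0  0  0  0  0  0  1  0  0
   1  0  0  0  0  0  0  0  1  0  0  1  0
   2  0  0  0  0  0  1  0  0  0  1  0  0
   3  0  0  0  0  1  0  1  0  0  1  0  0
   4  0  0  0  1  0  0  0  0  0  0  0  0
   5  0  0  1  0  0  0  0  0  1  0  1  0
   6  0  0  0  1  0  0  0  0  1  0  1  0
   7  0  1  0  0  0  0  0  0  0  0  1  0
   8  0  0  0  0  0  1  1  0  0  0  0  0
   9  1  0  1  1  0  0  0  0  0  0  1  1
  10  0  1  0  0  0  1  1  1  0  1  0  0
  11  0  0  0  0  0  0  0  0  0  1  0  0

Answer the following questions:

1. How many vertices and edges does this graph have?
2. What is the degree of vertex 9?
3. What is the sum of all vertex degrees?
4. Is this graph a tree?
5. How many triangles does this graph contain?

Count: 12 vertices, 15 edges.
Vertex 9 has neighbors [0, 2, 3, 10, 11], degree = 5.
Handshaking lemma: 2 * 15 = 30.
A tree on 12 vertices has 11 edges. This graph has 15 edges (4 extra). Not a tree.
Number of triangles = 1.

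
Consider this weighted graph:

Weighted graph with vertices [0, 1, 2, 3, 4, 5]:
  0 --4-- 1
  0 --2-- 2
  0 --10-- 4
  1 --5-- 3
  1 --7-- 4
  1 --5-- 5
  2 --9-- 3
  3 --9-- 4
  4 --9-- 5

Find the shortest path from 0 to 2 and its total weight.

Using Dijkstra's algorithm from vertex 0:
Shortest path: 0 -> 2
Total weight: 2 = 2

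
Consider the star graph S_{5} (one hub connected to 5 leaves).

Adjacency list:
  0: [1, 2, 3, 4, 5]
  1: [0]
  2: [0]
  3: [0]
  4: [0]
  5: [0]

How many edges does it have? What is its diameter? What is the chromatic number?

Star graph S_{5}: the hub connects to all 5 leaves.
Edges = 5.
Diameter = 2 (any leaf to hub is 1, leaf to leaf through hub is 2).
Star graphs are bipartite (hub vs leaves), so chromatic number = 2.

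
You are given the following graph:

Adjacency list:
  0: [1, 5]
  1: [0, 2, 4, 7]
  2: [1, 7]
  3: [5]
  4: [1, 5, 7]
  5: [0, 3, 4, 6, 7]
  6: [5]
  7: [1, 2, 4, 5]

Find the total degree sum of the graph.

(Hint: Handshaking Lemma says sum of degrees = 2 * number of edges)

Count edges: 11 edges.
By Handshaking Lemma: sum of degrees = 2 * 11 = 22.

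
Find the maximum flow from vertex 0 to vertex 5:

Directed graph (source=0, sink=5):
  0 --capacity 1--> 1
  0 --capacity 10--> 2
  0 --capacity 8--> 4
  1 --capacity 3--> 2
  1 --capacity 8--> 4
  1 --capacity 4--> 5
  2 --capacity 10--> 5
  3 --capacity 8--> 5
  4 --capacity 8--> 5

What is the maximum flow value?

Computing max flow:
  Flow on (0->1): 1/1
  Flow on (0->2): 10/10
  Flow on (0->4): 8/8
  Flow on (1->5): 1/4
  Flow on (2->5): 10/10
  Flow on (4->5): 8/8
Maximum flow = 19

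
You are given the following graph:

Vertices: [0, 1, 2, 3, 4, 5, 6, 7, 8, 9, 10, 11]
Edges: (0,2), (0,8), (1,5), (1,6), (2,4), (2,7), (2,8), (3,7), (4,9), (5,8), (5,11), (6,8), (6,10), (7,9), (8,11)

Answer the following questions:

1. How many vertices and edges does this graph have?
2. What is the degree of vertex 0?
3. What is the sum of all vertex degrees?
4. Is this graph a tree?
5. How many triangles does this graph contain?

Count: 12 vertices, 15 edges.
Vertex 0 has neighbors [2, 8], degree = 2.
Handshaking lemma: 2 * 15 = 30.
A tree on 12 vertices has 11 edges. This graph has 15 edges (4 extra). Not a tree.
Number of triangles = 2.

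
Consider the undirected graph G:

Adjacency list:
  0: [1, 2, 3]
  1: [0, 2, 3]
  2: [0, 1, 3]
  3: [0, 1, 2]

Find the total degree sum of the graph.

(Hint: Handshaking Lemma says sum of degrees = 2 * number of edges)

Count edges: 6 edges.
By Handshaking Lemma: sum of degrees = 2 * 6 = 12.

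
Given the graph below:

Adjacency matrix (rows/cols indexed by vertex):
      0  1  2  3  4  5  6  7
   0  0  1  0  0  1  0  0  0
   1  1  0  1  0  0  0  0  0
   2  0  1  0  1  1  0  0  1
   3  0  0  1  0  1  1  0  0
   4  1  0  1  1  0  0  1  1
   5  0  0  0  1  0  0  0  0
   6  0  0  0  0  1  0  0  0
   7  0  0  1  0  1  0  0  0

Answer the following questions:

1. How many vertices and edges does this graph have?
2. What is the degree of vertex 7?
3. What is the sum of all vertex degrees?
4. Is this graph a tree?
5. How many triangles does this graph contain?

Count: 8 vertices, 10 edges.
Vertex 7 has neighbors [2, 4], degree = 2.
Handshaking lemma: 2 * 10 = 20.
A tree on 8 vertices has 7 edges. This graph has 10 edges (3 extra). Not a tree.
Number of triangles = 2.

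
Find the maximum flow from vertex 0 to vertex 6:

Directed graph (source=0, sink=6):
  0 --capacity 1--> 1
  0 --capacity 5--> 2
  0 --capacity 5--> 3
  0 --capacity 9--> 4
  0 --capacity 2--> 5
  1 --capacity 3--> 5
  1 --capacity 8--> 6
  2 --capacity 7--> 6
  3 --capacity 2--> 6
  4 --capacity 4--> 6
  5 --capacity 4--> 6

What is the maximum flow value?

Computing max flow:
  Flow on (0->1): 1/1
  Flow on (0->2): 5/5
  Flow on (0->3): 2/5
  Flow on (0->4): 4/9
  Flow on (0->5): 2/2
  Flow on (1->6): 1/8
  Flow on (2->6): 5/7
  Flow on (3->6): 2/2
  Flow on (4->6): 4/4
  Flow on (5->6): 2/4
Maximum flow = 14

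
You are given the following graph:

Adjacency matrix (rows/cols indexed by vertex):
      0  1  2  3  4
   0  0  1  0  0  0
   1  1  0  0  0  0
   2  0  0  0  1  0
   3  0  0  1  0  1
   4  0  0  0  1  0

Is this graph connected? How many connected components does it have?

Checking connectivity: the graph has 2 connected component(s).
Components: [[0, 1], [2, 3, 4]]. The graph is NOT connected.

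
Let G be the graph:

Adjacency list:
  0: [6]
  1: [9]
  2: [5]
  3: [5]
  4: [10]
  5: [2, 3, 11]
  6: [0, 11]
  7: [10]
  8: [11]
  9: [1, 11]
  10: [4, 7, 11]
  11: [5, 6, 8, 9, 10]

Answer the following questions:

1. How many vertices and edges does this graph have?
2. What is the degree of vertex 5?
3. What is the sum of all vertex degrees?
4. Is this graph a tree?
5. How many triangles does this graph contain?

Count: 12 vertices, 11 edges.
Vertex 5 has neighbors [2, 3, 11], degree = 3.
Handshaking lemma: 2 * 11 = 22.
A graph is a tree iff it is connected and has exactly n-1 edges. This graph is connected (all 12 vertices in one component) and has 12-1 = 11 edges. It is a tree.
Number of triangles = 0.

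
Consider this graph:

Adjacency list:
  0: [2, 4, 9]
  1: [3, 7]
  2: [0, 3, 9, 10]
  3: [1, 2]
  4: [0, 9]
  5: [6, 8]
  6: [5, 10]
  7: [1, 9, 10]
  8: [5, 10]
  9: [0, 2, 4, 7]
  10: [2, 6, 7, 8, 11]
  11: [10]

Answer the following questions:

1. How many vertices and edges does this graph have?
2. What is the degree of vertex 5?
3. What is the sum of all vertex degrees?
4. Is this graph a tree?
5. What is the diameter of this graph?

Count: 12 vertices, 16 edges.
Vertex 5 has neighbors [6, 8], degree = 2.
Handshaking lemma: 2 * 16 = 32.
A tree on 12 vertices has 11 edges. This graph has 16 edges (5 extra). Not a tree.
Diameter (longest shortest path) = 5.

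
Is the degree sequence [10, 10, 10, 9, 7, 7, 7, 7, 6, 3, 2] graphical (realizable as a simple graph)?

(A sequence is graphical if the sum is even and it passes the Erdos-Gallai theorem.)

Sum of degrees = 78. Sum is even but fails Erdos-Gallai. The sequence is NOT graphical.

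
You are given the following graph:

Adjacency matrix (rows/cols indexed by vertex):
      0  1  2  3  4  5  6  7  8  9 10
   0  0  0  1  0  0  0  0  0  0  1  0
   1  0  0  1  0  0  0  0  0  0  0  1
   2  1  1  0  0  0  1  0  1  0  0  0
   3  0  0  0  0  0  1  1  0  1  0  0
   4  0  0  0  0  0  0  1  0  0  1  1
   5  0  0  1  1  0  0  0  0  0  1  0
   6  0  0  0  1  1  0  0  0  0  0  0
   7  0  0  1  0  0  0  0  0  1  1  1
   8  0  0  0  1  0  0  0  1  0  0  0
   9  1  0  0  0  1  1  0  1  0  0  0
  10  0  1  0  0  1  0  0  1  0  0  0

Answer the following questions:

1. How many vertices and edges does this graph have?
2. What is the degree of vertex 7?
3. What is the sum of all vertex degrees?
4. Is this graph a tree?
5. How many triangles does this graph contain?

Count: 11 vertices, 16 edges.
Vertex 7 has neighbors [2, 8, 9, 10], degree = 4.
Handshaking lemma: 2 * 16 = 32.
A tree on 11 vertices has 10 edges. This graph has 16 edges (6 extra). Not a tree.
Number of triangles = 0.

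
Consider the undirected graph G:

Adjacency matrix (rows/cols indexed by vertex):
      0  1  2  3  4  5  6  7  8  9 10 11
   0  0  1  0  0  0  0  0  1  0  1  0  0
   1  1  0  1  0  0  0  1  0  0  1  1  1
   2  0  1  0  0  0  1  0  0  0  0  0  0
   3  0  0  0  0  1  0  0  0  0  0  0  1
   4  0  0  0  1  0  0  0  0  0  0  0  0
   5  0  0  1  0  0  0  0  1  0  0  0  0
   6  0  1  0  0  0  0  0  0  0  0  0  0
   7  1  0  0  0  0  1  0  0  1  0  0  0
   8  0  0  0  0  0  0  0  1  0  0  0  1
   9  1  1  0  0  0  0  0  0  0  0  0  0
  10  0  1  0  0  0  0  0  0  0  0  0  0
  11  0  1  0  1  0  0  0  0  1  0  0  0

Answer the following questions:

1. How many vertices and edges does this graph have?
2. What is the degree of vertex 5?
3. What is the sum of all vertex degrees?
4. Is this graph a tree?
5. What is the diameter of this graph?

Count: 12 vertices, 14 edges.
Vertex 5 has neighbors [2, 7], degree = 2.
Handshaking lemma: 2 * 14 = 28.
A tree on 12 vertices has 11 edges. This graph has 14 edges (3 extra). Not a tree.
Diameter (longest shortest path) = 5.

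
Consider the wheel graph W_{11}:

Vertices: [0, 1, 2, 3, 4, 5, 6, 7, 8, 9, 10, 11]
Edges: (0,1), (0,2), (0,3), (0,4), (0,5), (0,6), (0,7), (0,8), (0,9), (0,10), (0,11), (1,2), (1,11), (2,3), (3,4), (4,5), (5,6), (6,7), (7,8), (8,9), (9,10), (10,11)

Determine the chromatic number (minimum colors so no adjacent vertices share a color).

W_{11} = C_{11} plus a hub adjacent to every cycle vertex.
The outer cycle needs 3 colors (odd cycle); the hub is adjacent to all of them so needs a fresh color.
Chromatic number = 3 + 1 = 4.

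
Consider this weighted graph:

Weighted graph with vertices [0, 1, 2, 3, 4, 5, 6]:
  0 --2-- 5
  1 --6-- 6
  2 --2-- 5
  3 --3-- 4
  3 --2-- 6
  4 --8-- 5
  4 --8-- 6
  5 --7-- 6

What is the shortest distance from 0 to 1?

Using Dijkstra's algorithm from vertex 0:
Shortest path: 0 -> 5 -> 6 -> 1
Total weight: 2 + 7 + 6 = 15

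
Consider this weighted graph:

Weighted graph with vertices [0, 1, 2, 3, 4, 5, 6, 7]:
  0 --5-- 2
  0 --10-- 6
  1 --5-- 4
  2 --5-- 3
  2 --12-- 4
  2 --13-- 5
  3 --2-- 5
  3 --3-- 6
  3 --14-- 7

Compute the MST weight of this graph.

Applying Kruskal's algorithm (sort edges by weight, add if no cycle):
  Add (3,5) w=2
  Add (3,6) w=3
  Add (0,2) w=5
  Add (1,4) w=5
  Add (2,3) w=5
  Skip (0,6) w=10 (creates cycle)
  Add (2,4) w=12
  Skip (2,5) w=13 (creates cycle)
  Add (3,7) w=14
MST weight = 46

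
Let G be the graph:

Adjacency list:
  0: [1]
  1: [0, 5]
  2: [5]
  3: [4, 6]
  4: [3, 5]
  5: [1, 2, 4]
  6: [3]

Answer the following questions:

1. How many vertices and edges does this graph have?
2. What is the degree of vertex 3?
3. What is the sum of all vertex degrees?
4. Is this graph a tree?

Count: 7 vertices, 6 edges.
Vertex 3 has neighbors [4, 6], degree = 2.
Handshaking lemma: 2 * 6 = 12.
A graph is a tree iff it is connected and has exactly n-1 edges. This graph is connected (all 7 vertices in one component) and has 7-1 = 6 edges. It is a tree.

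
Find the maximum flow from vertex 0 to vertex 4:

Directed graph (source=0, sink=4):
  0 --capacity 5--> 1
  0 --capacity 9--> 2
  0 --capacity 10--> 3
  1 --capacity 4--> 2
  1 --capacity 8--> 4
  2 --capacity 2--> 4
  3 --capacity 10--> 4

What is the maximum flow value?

Computing max flow:
  Flow on (0->1): 5/5
  Flow on (0->2): 2/9
  Flow on (0->3): 10/10
  Flow on (1->4): 5/8
  Flow on (2->4): 2/2
  Flow on (3->4): 10/10
Maximum flow = 17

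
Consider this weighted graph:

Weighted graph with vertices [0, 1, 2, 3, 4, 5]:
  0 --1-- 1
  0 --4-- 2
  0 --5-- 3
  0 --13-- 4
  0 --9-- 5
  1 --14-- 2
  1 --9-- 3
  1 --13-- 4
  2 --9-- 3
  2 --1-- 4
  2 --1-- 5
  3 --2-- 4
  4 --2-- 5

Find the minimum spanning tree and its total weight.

Applying Kruskal's algorithm (sort edges by weight, add if no cycle):
  Add (0,1) w=1
  Add (2,5) w=1
  Add (2,4) w=1
  Add (3,4) w=2
  Skip (4,5) w=2 (creates cycle)
  Add (0,2) w=4
  Skip (0,3) w=5 (creates cycle)
  Skip (0,5) w=9 (creates cycle)
  Skip (1,3) w=9 (creates cycle)
  Skip (2,3) w=9 (creates cycle)
  Skip (0,4) w=13 (creates cycle)
  Skip (1,4) w=13 (creates cycle)
  Skip (1,2) w=14 (creates cycle)
MST weight = 9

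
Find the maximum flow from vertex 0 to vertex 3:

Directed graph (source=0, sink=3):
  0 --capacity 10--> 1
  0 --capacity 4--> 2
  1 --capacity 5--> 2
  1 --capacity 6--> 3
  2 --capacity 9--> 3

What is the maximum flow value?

Computing max flow:
  Flow on (0->1): 10/10
  Flow on (0->2): 4/4
  Flow on (1->2): 4/5
  Flow on (1->3): 6/6
  Flow on (2->3): 8/9
Maximum flow = 14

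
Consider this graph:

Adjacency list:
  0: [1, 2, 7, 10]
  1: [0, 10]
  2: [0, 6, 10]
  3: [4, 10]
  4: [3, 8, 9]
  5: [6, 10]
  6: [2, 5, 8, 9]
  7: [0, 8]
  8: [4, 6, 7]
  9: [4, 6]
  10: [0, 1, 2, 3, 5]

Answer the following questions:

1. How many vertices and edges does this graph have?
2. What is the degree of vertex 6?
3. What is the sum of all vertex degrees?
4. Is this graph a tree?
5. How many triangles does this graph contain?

Count: 11 vertices, 16 edges.
Vertex 6 has neighbors [2, 5, 8, 9], degree = 4.
Handshaking lemma: 2 * 16 = 32.
A tree on 11 vertices has 10 edges. This graph has 16 edges (6 extra). Not a tree.
Number of triangles = 2.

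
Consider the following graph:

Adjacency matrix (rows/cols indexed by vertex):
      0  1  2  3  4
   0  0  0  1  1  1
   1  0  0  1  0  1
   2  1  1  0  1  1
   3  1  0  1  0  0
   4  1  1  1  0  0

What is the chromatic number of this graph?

The graph has a maximum clique of size 3 (lower bound on chromatic number).
A valid 3-coloring: {0: 1, 1: 1, 2: 0, 3: 2, 4: 2}.
Chromatic number = 3.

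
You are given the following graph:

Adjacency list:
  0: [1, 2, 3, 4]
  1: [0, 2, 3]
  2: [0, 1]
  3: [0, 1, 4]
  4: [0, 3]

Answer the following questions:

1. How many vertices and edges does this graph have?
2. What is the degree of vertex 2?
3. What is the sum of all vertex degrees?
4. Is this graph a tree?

Count: 5 vertices, 7 edges.
Vertex 2 has neighbors [0, 1], degree = 2.
Handshaking lemma: 2 * 7 = 14.
A tree on 5 vertices has 4 edges. This graph has 7 edges (3 extra). Not a tree.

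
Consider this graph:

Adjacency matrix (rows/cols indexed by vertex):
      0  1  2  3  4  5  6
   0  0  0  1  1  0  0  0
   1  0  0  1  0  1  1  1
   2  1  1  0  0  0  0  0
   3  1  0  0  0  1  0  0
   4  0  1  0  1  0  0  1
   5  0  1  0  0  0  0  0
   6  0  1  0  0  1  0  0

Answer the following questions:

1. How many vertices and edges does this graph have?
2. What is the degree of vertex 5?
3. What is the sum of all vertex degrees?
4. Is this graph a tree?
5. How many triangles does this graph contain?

Count: 7 vertices, 8 edges.
Vertex 5 has neighbors [1], degree = 1.
Handshaking lemma: 2 * 8 = 16.
A tree on 7 vertices has 6 edges. This graph has 8 edges (2 extra). Not a tree.
Number of triangles = 1.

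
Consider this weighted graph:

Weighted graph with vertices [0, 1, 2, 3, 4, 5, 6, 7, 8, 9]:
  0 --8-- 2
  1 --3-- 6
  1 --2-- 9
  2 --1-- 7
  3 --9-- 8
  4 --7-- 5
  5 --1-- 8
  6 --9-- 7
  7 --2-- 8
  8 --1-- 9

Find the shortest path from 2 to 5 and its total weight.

Using Dijkstra's algorithm from vertex 2:
Shortest path: 2 -> 7 -> 8 -> 5
Total weight: 1 + 2 + 1 = 4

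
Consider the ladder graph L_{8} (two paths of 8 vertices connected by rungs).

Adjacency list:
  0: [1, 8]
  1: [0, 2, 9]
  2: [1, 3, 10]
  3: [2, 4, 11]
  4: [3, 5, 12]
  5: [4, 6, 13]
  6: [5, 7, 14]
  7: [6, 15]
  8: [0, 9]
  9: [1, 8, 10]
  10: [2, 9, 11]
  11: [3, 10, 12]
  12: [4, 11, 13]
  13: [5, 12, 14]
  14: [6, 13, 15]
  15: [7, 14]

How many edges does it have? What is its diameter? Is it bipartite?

Ladder graph L_{8}: 8 rungs + 2 * (8-1) path edges = 8 + 14 = 22 edges.
Diameter = 8.
Ladder graphs are bipartite (alternating coloring along each path).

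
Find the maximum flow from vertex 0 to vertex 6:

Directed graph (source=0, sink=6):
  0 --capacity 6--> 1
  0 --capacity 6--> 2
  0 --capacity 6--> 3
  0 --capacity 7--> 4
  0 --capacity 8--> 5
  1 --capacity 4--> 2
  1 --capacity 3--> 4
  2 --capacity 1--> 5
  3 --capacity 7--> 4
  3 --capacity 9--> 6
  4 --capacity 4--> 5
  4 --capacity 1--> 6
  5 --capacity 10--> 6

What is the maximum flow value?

Computing max flow:
  Flow on (0->1): 3/6
  Flow on (0->2): 1/6
  Flow on (0->3): 6/6
  Flow on (0->4): 2/7
  Flow on (0->5): 5/8
  Flow on (1->4): 3/3
  Flow on (2->5): 1/1
  Flow on (3->6): 6/9
  Flow on (4->5): 4/4
  Flow on (4->6): 1/1
  Flow on (5->6): 10/10
Maximum flow = 17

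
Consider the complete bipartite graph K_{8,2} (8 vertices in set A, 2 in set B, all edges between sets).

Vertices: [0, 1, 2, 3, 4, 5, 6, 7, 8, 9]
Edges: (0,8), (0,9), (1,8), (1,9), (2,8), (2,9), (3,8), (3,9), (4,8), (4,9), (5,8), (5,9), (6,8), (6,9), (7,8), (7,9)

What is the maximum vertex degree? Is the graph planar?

Set-A vertices have degree 2; set-B vertices have degree 8. Maximum degree = max(8,2) = 8.
min(8,2) <= 2, so K_{8,2} avoids a K_{3,3} subdivision and is planar.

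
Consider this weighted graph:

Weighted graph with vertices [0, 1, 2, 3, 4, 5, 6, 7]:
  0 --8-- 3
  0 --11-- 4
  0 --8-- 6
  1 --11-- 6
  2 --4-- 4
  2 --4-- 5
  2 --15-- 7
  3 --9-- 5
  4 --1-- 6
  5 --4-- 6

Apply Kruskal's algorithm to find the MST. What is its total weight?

Applying Kruskal's algorithm (sort edges by weight, add if no cycle):
  Add (4,6) w=1
  Add (2,4) w=4
  Add (2,5) w=4
  Skip (5,6) w=4 (creates cycle)
  Add (0,6) w=8
  Add (0,3) w=8
  Skip (3,5) w=9 (creates cycle)
  Skip (0,4) w=11 (creates cycle)
  Add (1,6) w=11
  Add (2,7) w=15
MST weight = 51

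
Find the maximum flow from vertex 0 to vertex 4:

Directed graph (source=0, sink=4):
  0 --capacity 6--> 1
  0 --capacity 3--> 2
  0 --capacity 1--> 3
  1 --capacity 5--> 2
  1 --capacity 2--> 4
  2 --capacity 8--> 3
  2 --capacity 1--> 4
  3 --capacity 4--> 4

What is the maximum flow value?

Computing max flow:
  Flow on (0->1): 6/6
  Flow on (0->3): 1/1
  Flow on (1->2): 4/5
  Flow on (1->4): 2/2
  Flow on (2->3): 3/8
  Flow on (2->4): 1/1
  Flow on (3->4): 4/4
Maximum flow = 7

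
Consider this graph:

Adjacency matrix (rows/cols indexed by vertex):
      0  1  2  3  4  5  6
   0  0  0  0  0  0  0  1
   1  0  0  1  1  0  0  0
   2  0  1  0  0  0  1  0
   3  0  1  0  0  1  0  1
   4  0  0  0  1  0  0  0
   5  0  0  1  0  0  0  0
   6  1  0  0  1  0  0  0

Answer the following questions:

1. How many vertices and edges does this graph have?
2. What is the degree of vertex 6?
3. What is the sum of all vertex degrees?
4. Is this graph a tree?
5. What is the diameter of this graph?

Count: 7 vertices, 6 edges.
Vertex 6 has neighbors [0, 3], degree = 2.
Handshaking lemma: 2 * 6 = 12.
A graph is a tree iff it is connected and has exactly n-1 edges. This graph is connected (all 7 vertices in one component) and has 7-1 = 6 edges. It is a tree.
Diameter (longest shortest path) = 5.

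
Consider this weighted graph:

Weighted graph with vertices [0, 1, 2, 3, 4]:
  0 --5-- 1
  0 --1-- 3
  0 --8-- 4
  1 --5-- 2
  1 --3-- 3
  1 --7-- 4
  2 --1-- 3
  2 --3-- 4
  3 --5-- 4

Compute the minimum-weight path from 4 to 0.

Using Dijkstra's algorithm from vertex 4:
Shortest path: 4 -> 2 -> 3 -> 0
Total weight: 3 + 1 + 1 = 5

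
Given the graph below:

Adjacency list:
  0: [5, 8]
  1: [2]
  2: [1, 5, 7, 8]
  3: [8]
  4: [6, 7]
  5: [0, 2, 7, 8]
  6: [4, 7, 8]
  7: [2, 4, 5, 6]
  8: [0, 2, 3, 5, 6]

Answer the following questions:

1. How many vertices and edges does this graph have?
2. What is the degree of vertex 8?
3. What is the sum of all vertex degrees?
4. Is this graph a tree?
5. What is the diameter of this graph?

Count: 9 vertices, 13 edges.
Vertex 8 has neighbors [0, 2, 3, 5, 6], degree = 5.
Handshaking lemma: 2 * 13 = 26.
A tree on 9 vertices has 8 edges. This graph has 13 edges (5 extra). Not a tree.
Diameter (longest shortest path) = 3.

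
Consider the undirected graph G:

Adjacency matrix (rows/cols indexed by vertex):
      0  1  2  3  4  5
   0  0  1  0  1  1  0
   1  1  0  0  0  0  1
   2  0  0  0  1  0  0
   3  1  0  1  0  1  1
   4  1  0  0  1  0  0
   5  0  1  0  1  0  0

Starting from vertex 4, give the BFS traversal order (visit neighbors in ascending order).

BFS from vertex 4 (neighbors processed in ascending order):
Visit order: 4, 0, 3, 1, 2, 5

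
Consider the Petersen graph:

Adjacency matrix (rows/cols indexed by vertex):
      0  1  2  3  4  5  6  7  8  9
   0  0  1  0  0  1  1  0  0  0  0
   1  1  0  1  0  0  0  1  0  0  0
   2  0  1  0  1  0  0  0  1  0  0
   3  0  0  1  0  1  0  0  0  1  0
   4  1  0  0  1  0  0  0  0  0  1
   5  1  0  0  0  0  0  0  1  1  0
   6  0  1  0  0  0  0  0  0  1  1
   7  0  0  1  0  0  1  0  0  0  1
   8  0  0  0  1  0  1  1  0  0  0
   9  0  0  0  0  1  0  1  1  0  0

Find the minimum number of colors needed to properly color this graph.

The Petersen graph contains odd cycles (e.g. the outer 5-cycle), so chi >= 3.
A proper 3-coloring exists (it is a well-known 3-chromatic graph).
Chromatic number = 3.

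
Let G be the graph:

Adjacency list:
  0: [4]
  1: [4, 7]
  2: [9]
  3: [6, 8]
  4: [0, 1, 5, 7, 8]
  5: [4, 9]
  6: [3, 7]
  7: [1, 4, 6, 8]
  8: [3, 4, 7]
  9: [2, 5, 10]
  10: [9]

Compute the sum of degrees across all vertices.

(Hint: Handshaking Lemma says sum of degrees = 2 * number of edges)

Count edges: 13 edges.
By Handshaking Lemma: sum of degrees = 2 * 13 = 26.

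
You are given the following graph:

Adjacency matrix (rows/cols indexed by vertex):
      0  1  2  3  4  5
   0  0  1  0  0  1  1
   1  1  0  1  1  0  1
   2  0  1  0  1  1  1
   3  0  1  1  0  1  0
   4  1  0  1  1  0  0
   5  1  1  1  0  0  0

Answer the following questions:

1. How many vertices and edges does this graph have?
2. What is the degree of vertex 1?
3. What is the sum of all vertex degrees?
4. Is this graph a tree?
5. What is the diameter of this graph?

Count: 6 vertices, 10 edges.
Vertex 1 has neighbors [0, 2, 3, 5], degree = 4.
Handshaking lemma: 2 * 10 = 20.
A tree on 6 vertices has 5 edges. This graph has 10 edges (5 extra). Not a tree.
Diameter (longest shortest path) = 2.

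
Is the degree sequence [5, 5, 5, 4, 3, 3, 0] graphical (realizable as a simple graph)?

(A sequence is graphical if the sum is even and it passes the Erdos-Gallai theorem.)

Sum of degrees = 25. Sum is odd, so the sequence is NOT graphical.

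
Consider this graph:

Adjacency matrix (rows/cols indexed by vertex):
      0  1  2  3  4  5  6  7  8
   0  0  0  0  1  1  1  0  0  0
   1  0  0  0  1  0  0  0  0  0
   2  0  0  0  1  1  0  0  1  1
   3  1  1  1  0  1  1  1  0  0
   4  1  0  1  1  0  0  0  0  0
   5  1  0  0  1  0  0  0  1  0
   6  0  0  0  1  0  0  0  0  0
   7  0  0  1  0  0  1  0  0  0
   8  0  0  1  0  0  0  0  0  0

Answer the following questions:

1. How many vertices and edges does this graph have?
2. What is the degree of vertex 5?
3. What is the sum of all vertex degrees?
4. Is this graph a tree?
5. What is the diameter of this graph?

Count: 9 vertices, 12 edges.
Vertex 5 has neighbors [0, 3, 7], degree = 3.
Handshaking lemma: 2 * 12 = 24.
A tree on 9 vertices has 8 edges. This graph has 12 edges (4 extra). Not a tree.
Diameter (longest shortest path) = 3.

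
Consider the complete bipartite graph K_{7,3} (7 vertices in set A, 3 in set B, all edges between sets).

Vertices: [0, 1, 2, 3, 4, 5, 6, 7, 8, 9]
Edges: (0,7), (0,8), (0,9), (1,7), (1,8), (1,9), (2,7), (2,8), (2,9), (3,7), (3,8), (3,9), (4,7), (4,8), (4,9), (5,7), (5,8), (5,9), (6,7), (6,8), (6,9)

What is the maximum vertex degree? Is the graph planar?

Set-A vertices have degree 3; set-B vertices have degree 7. Maximum degree = max(7,3) = 7.
K_{7,3} contains K_{3,3} as a subgraph (since both sides have >= 3 vertices); by Kuratowski's theorem it is not planar.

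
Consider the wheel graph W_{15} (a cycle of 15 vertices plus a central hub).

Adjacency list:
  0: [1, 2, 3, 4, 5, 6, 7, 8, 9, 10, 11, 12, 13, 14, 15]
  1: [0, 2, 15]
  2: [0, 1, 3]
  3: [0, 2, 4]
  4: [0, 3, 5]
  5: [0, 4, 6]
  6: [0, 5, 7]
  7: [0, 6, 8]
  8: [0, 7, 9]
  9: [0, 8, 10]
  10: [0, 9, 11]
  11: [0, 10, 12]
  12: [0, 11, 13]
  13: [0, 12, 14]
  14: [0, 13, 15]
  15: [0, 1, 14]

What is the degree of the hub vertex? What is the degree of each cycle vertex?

The hub connects to all 15 cycle vertices, so deg(hub) = 15.
Each cycle vertex connects to 2 neighbors on the cycle plus the hub, so deg(cycle vertex) = 3.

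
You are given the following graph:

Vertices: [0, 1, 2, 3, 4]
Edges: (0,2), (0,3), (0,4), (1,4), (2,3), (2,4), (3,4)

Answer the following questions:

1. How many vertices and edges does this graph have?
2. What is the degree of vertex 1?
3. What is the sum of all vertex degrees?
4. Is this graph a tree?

Count: 5 vertices, 7 edges.
Vertex 1 has neighbors [4], degree = 1.
Handshaking lemma: 2 * 7 = 14.
A tree on 5 vertices has 4 edges. This graph has 7 edges (3 extra). Not a tree.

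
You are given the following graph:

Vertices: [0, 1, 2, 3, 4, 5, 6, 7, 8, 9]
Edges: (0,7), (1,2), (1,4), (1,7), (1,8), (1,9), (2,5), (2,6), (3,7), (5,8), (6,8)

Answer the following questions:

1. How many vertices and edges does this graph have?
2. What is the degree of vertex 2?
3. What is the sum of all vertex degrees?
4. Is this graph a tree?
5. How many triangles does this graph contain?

Count: 10 vertices, 11 edges.
Vertex 2 has neighbors [1, 5, 6], degree = 3.
Handshaking lemma: 2 * 11 = 22.
A tree on 10 vertices has 9 edges. This graph has 11 edges (2 extra). Not a tree.
Number of triangles = 0.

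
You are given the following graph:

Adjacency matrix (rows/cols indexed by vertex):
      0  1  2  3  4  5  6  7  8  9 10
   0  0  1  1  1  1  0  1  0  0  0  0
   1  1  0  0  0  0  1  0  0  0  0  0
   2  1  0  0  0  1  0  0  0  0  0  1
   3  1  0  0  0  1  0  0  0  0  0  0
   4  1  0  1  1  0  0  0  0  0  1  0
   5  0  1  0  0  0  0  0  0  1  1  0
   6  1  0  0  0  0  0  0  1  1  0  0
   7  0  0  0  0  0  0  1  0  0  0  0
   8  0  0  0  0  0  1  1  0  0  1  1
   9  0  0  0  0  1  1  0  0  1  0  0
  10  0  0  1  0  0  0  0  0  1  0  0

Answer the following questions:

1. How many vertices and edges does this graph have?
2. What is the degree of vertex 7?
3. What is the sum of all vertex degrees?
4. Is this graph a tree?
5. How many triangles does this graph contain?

Count: 11 vertices, 16 edges.
Vertex 7 has neighbors [6], degree = 1.
Handshaking lemma: 2 * 16 = 32.
A tree on 11 vertices has 10 edges. This graph has 16 edges (6 extra). Not a tree.
Number of triangles = 3.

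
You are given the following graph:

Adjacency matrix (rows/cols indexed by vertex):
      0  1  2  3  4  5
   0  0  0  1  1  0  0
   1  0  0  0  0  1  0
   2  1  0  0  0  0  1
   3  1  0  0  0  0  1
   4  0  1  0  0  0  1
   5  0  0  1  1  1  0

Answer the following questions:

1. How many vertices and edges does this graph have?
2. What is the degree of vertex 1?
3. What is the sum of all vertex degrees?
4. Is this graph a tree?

Count: 6 vertices, 6 edges.
Vertex 1 has neighbors [4], degree = 1.
Handshaking lemma: 2 * 6 = 12.
A tree on 6 vertices has 5 edges. This graph has 6 edges (1 extra). Not a tree.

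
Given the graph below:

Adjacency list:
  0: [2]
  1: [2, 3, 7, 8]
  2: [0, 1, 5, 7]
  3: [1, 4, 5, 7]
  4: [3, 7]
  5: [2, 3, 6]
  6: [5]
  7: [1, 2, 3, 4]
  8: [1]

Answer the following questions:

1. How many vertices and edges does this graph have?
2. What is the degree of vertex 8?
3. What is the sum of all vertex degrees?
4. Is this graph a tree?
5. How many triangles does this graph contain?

Count: 9 vertices, 12 edges.
Vertex 8 has neighbors [1], degree = 1.
Handshaking lemma: 2 * 12 = 24.
A tree on 9 vertices has 8 edges. This graph has 12 edges (4 extra). Not a tree.
Number of triangles = 3.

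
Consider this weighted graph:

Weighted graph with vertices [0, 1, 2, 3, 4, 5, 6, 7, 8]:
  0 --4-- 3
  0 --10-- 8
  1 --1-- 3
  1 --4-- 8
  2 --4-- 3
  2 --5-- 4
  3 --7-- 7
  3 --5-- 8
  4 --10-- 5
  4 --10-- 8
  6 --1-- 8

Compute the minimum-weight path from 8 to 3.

Using Dijkstra's algorithm from vertex 8:
Shortest path: 8 -> 3
Total weight: 5 = 5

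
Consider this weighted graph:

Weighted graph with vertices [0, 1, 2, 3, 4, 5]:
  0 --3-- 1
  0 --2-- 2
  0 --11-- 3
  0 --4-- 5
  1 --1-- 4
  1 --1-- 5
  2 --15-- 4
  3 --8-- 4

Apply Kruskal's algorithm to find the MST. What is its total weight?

Applying Kruskal's algorithm (sort edges by weight, add if no cycle):
  Add (1,4) w=1
  Add (1,5) w=1
  Add (0,2) w=2
  Add (0,1) w=3
  Skip (0,5) w=4 (creates cycle)
  Add (3,4) w=8
  Skip (0,3) w=11 (creates cycle)
  Skip (2,4) w=15 (creates cycle)
MST weight = 15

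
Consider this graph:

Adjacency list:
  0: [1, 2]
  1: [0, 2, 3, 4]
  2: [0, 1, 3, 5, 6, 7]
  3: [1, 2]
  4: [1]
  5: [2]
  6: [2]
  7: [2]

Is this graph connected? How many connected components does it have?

Checking connectivity: the graph has 1 connected component(s).
All vertices are reachable from each other. The graph IS connected.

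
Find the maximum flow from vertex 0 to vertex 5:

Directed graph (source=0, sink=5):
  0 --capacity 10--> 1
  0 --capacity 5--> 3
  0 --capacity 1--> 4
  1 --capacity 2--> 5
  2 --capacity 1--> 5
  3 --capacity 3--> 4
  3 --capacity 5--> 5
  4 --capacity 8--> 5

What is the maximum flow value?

Computing max flow:
  Flow on (0->1): 2/10
  Flow on (0->3): 5/5
  Flow on (0->4): 1/1
  Flow on (1->5): 2/2
  Flow on (3->5): 5/5
  Flow on (4->5): 1/8
Maximum flow = 8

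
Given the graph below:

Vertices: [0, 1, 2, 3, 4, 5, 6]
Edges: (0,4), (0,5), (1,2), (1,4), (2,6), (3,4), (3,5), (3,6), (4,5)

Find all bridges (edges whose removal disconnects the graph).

No bridges found. The graph is 2-edge-connected (no single edge removal disconnects it).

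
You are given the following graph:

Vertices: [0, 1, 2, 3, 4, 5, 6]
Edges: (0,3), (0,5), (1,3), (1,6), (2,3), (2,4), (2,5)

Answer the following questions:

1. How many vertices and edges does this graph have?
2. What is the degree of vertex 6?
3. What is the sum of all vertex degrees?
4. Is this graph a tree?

Count: 7 vertices, 7 edges.
Vertex 6 has neighbors [1], degree = 1.
Handshaking lemma: 2 * 7 = 14.
A tree on 7 vertices has 6 edges. This graph has 7 edges (1 extra). Not a tree.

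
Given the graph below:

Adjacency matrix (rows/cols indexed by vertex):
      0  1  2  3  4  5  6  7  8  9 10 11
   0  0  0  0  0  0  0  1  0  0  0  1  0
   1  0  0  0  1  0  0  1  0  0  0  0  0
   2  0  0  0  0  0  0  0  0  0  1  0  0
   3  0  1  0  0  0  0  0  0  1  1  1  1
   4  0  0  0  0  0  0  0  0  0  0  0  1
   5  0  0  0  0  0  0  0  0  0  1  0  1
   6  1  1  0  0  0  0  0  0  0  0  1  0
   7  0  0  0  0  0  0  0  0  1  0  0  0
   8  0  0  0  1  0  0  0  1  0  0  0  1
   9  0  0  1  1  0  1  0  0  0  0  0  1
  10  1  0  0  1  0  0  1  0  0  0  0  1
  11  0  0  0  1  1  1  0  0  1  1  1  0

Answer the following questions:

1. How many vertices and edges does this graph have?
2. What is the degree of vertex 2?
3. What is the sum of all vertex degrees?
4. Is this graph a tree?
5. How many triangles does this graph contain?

Count: 12 vertices, 17 edges.
Vertex 2 has neighbors [9], degree = 1.
Handshaking lemma: 2 * 17 = 34.
A tree on 12 vertices has 11 edges. This graph has 17 edges (6 extra). Not a tree.
Number of triangles = 5.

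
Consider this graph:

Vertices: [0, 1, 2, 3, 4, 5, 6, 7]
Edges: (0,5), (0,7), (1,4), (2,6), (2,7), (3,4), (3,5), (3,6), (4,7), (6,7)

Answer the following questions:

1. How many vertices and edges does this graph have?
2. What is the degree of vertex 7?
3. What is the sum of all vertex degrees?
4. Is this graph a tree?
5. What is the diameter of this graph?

Count: 8 vertices, 10 edges.
Vertex 7 has neighbors [0, 2, 4, 6], degree = 4.
Handshaking lemma: 2 * 10 = 20.
A tree on 8 vertices has 7 edges. This graph has 10 edges (3 extra). Not a tree.
Diameter (longest shortest path) = 3.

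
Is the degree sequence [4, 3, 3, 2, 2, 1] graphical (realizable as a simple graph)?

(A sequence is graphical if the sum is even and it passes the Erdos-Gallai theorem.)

Sum of degrees = 15. Sum is odd, so the sequence is NOT graphical.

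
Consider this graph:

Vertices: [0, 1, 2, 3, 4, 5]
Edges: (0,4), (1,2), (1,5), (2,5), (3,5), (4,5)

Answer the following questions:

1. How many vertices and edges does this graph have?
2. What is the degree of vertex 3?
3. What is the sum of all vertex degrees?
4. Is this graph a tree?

Count: 6 vertices, 6 edges.
Vertex 3 has neighbors [5], degree = 1.
Handshaking lemma: 2 * 6 = 12.
A tree on 6 vertices has 5 edges. This graph has 6 edges (1 extra). Not a tree.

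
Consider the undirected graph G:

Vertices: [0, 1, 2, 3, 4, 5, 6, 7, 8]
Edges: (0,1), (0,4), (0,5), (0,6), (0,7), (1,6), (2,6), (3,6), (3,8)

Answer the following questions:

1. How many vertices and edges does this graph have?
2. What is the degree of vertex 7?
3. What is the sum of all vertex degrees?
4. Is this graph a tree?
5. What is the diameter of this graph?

Count: 9 vertices, 9 edges.
Vertex 7 has neighbors [0], degree = 1.
Handshaking lemma: 2 * 9 = 18.
A tree on 9 vertices has 8 edges. This graph has 9 edges (1 extra). Not a tree.
Diameter (longest shortest path) = 4.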